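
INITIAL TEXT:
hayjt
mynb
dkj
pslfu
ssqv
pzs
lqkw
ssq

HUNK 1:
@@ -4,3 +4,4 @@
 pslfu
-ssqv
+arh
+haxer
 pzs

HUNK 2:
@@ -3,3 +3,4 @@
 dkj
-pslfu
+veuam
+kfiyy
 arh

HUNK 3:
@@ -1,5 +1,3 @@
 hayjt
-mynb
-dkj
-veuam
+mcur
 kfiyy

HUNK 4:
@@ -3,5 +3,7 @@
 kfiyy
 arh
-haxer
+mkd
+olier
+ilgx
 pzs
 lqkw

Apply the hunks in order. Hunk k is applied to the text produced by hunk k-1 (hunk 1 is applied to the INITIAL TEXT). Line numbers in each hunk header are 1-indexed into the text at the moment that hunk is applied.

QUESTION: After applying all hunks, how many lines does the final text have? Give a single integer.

Hunk 1: at line 4 remove [ssqv] add [arh,haxer] -> 9 lines: hayjt mynb dkj pslfu arh haxer pzs lqkw ssq
Hunk 2: at line 3 remove [pslfu] add [veuam,kfiyy] -> 10 lines: hayjt mynb dkj veuam kfiyy arh haxer pzs lqkw ssq
Hunk 3: at line 1 remove [mynb,dkj,veuam] add [mcur] -> 8 lines: hayjt mcur kfiyy arh haxer pzs lqkw ssq
Hunk 4: at line 3 remove [haxer] add [mkd,olier,ilgx] -> 10 lines: hayjt mcur kfiyy arh mkd olier ilgx pzs lqkw ssq
Final line count: 10

Answer: 10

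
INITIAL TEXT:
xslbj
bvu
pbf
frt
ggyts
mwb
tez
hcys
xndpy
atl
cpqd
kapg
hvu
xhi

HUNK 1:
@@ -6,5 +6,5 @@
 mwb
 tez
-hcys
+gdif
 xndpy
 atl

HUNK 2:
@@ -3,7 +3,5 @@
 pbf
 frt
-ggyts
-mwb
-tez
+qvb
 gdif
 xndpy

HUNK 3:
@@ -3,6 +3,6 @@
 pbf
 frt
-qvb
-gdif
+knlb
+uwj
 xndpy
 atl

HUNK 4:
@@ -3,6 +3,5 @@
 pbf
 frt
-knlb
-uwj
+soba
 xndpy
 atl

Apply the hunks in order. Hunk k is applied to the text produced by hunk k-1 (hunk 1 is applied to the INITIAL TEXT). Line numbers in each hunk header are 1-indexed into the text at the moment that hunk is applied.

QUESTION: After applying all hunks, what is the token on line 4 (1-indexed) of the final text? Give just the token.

Hunk 1: at line 6 remove [hcys] add [gdif] -> 14 lines: xslbj bvu pbf frt ggyts mwb tez gdif xndpy atl cpqd kapg hvu xhi
Hunk 2: at line 3 remove [ggyts,mwb,tez] add [qvb] -> 12 lines: xslbj bvu pbf frt qvb gdif xndpy atl cpqd kapg hvu xhi
Hunk 3: at line 3 remove [qvb,gdif] add [knlb,uwj] -> 12 lines: xslbj bvu pbf frt knlb uwj xndpy atl cpqd kapg hvu xhi
Hunk 4: at line 3 remove [knlb,uwj] add [soba] -> 11 lines: xslbj bvu pbf frt soba xndpy atl cpqd kapg hvu xhi
Final line 4: frt

Answer: frt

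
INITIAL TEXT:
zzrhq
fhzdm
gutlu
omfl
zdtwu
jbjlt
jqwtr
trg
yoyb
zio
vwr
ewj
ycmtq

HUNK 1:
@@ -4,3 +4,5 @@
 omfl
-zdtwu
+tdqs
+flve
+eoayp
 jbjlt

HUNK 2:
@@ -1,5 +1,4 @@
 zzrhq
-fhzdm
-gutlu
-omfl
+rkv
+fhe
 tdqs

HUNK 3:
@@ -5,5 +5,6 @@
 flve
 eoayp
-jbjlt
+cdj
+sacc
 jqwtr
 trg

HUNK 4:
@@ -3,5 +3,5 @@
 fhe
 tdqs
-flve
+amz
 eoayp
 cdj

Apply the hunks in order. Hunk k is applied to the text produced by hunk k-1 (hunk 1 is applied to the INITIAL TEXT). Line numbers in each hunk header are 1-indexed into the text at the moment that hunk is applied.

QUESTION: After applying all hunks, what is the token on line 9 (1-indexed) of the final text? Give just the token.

Answer: jqwtr

Derivation:
Hunk 1: at line 4 remove [zdtwu] add [tdqs,flve,eoayp] -> 15 lines: zzrhq fhzdm gutlu omfl tdqs flve eoayp jbjlt jqwtr trg yoyb zio vwr ewj ycmtq
Hunk 2: at line 1 remove [fhzdm,gutlu,omfl] add [rkv,fhe] -> 14 lines: zzrhq rkv fhe tdqs flve eoayp jbjlt jqwtr trg yoyb zio vwr ewj ycmtq
Hunk 3: at line 5 remove [jbjlt] add [cdj,sacc] -> 15 lines: zzrhq rkv fhe tdqs flve eoayp cdj sacc jqwtr trg yoyb zio vwr ewj ycmtq
Hunk 4: at line 3 remove [flve] add [amz] -> 15 lines: zzrhq rkv fhe tdqs amz eoayp cdj sacc jqwtr trg yoyb zio vwr ewj ycmtq
Final line 9: jqwtr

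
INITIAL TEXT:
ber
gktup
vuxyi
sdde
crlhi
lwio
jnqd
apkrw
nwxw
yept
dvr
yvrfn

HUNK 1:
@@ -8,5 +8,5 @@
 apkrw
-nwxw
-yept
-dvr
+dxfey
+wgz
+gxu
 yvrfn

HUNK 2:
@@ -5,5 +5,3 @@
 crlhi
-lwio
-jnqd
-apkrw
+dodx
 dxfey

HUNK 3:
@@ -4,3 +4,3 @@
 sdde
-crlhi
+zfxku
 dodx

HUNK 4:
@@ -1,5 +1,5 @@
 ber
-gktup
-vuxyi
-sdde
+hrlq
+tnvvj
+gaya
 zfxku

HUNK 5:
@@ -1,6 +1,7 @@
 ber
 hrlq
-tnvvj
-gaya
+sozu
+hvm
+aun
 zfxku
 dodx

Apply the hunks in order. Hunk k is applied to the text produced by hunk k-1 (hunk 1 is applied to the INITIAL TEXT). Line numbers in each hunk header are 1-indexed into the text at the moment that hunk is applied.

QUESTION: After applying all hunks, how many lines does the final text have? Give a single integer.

Hunk 1: at line 8 remove [nwxw,yept,dvr] add [dxfey,wgz,gxu] -> 12 lines: ber gktup vuxyi sdde crlhi lwio jnqd apkrw dxfey wgz gxu yvrfn
Hunk 2: at line 5 remove [lwio,jnqd,apkrw] add [dodx] -> 10 lines: ber gktup vuxyi sdde crlhi dodx dxfey wgz gxu yvrfn
Hunk 3: at line 4 remove [crlhi] add [zfxku] -> 10 lines: ber gktup vuxyi sdde zfxku dodx dxfey wgz gxu yvrfn
Hunk 4: at line 1 remove [gktup,vuxyi,sdde] add [hrlq,tnvvj,gaya] -> 10 lines: ber hrlq tnvvj gaya zfxku dodx dxfey wgz gxu yvrfn
Hunk 5: at line 1 remove [tnvvj,gaya] add [sozu,hvm,aun] -> 11 lines: ber hrlq sozu hvm aun zfxku dodx dxfey wgz gxu yvrfn
Final line count: 11

Answer: 11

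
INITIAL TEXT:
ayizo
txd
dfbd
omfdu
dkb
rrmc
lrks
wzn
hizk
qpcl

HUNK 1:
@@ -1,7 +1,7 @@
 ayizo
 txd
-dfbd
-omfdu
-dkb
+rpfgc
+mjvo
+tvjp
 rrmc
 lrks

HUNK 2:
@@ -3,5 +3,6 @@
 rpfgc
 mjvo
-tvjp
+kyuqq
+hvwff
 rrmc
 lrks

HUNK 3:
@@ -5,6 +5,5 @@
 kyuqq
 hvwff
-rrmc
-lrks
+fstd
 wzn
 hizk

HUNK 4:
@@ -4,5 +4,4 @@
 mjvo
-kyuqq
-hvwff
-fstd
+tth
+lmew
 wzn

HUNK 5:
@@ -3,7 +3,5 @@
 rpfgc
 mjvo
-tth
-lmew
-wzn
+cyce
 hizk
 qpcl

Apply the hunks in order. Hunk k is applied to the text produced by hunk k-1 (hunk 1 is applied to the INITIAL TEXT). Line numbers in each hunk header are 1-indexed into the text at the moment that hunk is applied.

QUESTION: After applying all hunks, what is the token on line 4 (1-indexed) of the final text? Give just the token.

Answer: mjvo

Derivation:
Hunk 1: at line 1 remove [dfbd,omfdu,dkb] add [rpfgc,mjvo,tvjp] -> 10 lines: ayizo txd rpfgc mjvo tvjp rrmc lrks wzn hizk qpcl
Hunk 2: at line 3 remove [tvjp] add [kyuqq,hvwff] -> 11 lines: ayizo txd rpfgc mjvo kyuqq hvwff rrmc lrks wzn hizk qpcl
Hunk 3: at line 5 remove [rrmc,lrks] add [fstd] -> 10 lines: ayizo txd rpfgc mjvo kyuqq hvwff fstd wzn hizk qpcl
Hunk 4: at line 4 remove [kyuqq,hvwff,fstd] add [tth,lmew] -> 9 lines: ayizo txd rpfgc mjvo tth lmew wzn hizk qpcl
Hunk 5: at line 3 remove [tth,lmew,wzn] add [cyce] -> 7 lines: ayizo txd rpfgc mjvo cyce hizk qpcl
Final line 4: mjvo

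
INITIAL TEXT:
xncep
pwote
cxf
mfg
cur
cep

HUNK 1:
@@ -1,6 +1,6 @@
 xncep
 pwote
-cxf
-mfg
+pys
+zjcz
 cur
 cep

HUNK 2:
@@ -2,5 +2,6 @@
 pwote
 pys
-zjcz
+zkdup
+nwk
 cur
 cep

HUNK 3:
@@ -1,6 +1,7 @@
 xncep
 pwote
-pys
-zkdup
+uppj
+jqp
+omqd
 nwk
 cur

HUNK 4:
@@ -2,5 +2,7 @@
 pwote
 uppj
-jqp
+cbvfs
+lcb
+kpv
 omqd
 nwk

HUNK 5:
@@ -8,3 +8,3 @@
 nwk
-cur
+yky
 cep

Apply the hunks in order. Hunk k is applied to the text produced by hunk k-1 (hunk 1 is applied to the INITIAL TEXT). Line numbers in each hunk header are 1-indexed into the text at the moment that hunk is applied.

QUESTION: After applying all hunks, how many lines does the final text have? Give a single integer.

Answer: 10

Derivation:
Hunk 1: at line 1 remove [cxf,mfg] add [pys,zjcz] -> 6 lines: xncep pwote pys zjcz cur cep
Hunk 2: at line 2 remove [zjcz] add [zkdup,nwk] -> 7 lines: xncep pwote pys zkdup nwk cur cep
Hunk 3: at line 1 remove [pys,zkdup] add [uppj,jqp,omqd] -> 8 lines: xncep pwote uppj jqp omqd nwk cur cep
Hunk 4: at line 2 remove [jqp] add [cbvfs,lcb,kpv] -> 10 lines: xncep pwote uppj cbvfs lcb kpv omqd nwk cur cep
Hunk 5: at line 8 remove [cur] add [yky] -> 10 lines: xncep pwote uppj cbvfs lcb kpv omqd nwk yky cep
Final line count: 10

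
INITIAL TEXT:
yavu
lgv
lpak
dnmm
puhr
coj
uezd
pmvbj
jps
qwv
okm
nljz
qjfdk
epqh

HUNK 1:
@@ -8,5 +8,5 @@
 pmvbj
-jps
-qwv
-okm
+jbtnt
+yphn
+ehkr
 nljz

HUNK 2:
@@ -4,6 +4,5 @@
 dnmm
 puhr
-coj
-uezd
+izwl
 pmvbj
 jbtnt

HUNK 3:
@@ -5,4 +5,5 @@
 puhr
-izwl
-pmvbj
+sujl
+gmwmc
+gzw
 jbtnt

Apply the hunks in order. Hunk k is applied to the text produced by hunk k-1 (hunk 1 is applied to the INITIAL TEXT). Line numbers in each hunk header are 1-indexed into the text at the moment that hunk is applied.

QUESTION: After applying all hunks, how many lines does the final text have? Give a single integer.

Hunk 1: at line 8 remove [jps,qwv,okm] add [jbtnt,yphn,ehkr] -> 14 lines: yavu lgv lpak dnmm puhr coj uezd pmvbj jbtnt yphn ehkr nljz qjfdk epqh
Hunk 2: at line 4 remove [coj,uezd] add [izwl] -> 13 lines: yavu lgv lpak dnmm puhr izwl pmvbj jbtnt yphn ehkr nljz qjfdk epqh
Hunk 3: at line 5 remove [izwl,pmvbj] add [sujl,gmwmc,gzw] -> 14 lines: yavu lgv lpak dnmm puhr sujl gmwmc gzw jbtnt yphn ehkr nljz qjfdk epqh
Final line count: 14

Answer: 14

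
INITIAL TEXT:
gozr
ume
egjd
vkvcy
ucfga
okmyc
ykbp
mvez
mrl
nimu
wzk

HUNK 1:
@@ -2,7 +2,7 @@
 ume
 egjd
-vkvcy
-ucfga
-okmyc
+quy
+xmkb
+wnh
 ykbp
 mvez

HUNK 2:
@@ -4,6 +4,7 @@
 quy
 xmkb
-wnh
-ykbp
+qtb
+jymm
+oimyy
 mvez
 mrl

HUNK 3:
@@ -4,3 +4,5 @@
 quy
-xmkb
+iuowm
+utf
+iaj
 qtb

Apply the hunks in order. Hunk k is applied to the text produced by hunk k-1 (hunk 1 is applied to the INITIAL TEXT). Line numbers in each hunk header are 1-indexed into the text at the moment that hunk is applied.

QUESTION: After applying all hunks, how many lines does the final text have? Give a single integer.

Answer: 14

Derivation:
Hunk 1: at line 2 remove [vkvcy,ucfga,okmyc] add [quy,xmkb,wnh] -> 11 lines: gozr ume egjd quy xmkb wnh ykbp mvez mrl nimu wzk
Hunk 2: at line 4 remove [wnh,ykbp] add [qtb,jymm,oimyy] -> 12 lines: gozr ume egjd quy xmkb qtb jymm oimyy mvez mrl nimu wzk
Hunk 3: at line 4 remove [xmkb] add [iuowm,utf,iaj] -> 14 lines: gozr ume egjd quy iuowm utf iaj qtb jymm oimyy mvez mrl nimu wzk
Final line count: 14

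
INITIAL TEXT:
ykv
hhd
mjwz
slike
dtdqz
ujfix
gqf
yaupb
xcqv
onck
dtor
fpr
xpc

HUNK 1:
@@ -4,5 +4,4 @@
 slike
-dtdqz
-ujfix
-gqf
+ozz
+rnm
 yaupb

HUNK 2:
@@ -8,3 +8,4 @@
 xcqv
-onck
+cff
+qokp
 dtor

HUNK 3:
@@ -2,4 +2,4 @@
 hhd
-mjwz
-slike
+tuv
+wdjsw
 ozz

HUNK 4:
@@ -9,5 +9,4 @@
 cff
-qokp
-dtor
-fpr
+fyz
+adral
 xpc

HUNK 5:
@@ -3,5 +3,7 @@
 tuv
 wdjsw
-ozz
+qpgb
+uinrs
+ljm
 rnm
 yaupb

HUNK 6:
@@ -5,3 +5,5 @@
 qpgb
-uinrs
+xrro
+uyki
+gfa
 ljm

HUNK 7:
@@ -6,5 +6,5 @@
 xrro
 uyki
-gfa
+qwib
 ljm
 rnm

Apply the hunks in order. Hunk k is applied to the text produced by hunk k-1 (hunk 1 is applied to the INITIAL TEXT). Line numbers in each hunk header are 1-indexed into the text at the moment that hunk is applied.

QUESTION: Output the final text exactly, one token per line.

Answer: ykv
hhd
tuv
wdjsw
qpgb
xrro
uyki
qwib
ljm
rnm
yaupb
xcqv
cff
fyz
adral
xpc

Derivation:
Hunk 1: at line 4 remove [dtdqz,ujfix,gqf] add [ozz,rnm] -> 12 lines: ykv hhd mjwz slike ozz rnm yaupb xcqv onck dtor fpr xpc
Hunk 2: at line 8 remove [onck] add [cff,qokp] -> 13 lines: ykv hhd mjwz slike ozz rnm yaupb xcqv cff qokp dtor fpr xpc
Hunk 3: at line 2 remove [mjwz,slike] add [tuv,wdjsw] -> 13 lines: ykv hhd tuv wdjsw ozz rnm yaupb xcqv cff qokp dtor fpr xpc
Hunk 4: at line 9 remove [qokp,dtor,fpr] add [fyz,adral] -> 12 lines: ykv hhd tuv wdjsw ozz rnm yaupb xcqv cff fyz adral xpc
Hunk 5: at line 3 remove [ozz] add [qpgb,uinrs,ljm] -> 14 lines: ykv hhd tuv wdjsw qpgb uinrs ljm rnm yaupb xcqv cff fyz adral xpc
Hunk 6: at line 5 remove [uinrs] add [xrro,uyki,gfa] -> 16 lines: ykv hhd tuv wdjsw qpgb xrro uyki gfa ljm rnm yaupb xcqv cff fyz adral xpc
Hunk 7: at line 6 remove [gfa] add [qwib] -> 16 lines: ykv hhd tuv wdjsw qpgb xrro uyki qwib ljm rnm yaupb xcqv cff fyz adral xpc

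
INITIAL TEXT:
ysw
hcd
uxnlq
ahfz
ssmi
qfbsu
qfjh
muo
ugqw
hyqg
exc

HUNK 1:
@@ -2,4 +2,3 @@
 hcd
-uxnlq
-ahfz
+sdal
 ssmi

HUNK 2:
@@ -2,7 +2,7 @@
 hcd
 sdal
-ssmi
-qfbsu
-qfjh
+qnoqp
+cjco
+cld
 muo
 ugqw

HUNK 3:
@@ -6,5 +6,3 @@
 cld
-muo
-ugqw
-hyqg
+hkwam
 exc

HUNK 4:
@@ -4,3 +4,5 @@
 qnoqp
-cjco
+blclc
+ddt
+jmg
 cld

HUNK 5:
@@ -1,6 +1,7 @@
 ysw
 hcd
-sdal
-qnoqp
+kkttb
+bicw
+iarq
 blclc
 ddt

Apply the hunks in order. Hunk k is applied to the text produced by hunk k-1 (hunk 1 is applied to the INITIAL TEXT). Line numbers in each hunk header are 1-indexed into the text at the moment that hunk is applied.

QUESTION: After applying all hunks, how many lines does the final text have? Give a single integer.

Hunk 1: at line 2 remove [uxnlq,ahfz] add [sdal] -> 10 lines: ysw hcd sdal ssmi qfbsu qfjh muo ugqw hyqg exc
Hunk 2: at line 2 remove [ssmi,qfbsu,qfjh] add [qnoqp,cjco,cld] -> 10 lines: ysw hcd sdal qnoqp cjco cld muo ugqw hyqg exc
Hunk 3: at line 6 remove [muo,ugqw,hyqg] add [hkwam] -> 8 lines: ysw hcd sdal qnoqp cjco cld hkwam exc
Hunk 4: at line 4 remove [cjco] add [blclc,ddt,jmg] -> 10 lines: ysw hcd sdal qnoqp blclc ddt jmg cld hkwam exc
Hunk 5: at line 1 remove [sdal,qnoqp] add [kkttb,bicw,iarq] -> 11 lines: ysw hcd kkttb bicw iarq blclc ddt jmg cld hkwam exc
Final line count: 11

Answer: 11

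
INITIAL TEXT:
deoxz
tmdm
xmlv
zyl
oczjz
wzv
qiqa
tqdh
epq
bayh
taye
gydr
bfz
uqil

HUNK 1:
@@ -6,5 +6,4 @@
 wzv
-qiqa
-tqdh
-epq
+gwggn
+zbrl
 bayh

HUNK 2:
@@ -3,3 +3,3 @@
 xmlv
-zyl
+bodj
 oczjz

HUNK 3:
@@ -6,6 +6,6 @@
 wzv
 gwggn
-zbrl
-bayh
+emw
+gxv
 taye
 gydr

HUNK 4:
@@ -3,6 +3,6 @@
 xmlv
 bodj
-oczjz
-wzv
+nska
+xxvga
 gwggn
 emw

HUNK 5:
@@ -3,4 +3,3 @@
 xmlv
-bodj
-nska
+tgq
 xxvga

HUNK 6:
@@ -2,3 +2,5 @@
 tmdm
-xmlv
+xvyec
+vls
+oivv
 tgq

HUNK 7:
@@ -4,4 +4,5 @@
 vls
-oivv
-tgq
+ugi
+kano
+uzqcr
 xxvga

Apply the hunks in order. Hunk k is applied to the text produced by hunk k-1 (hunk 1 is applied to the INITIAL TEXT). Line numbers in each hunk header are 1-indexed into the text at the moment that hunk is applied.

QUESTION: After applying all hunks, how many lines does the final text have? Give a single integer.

Hunk 1: at line 6 remove [qiqa,tqdh,epq] add [gwggn,zbrl] -> 13 lines: deoxz tmdm xmlv zyl oczjz wzv gwggn zbrl bayh taye gydr bfz uqil
Hunk 2: at line 3 remove [zyl] add [bodj] -> 13 lines: deoxz tmdm xmlv bodj oczjz wzv gwggn zbrl bayh taye gydr bfz uqil
Hunk 3: at line 6 remove [zbrl,bayh] add [emw,gxv] -> 13 lines: deoxz tmdm xmlv bodj oczjz wzv gwggn emw gxv taye gydr bfz uqil
Hunk 4: at line 3 remove [oczjz,wzv] add [nska,xxvga] -> 13 lines: deoxz tmdm xmlv bodj nska xxvga gwggn emw gxv taye gydr bfz uqil
Hunk 5: at line 3 remove [bodj,nska] add [tgq] -> 12 lines: deoxz tmdm xmlv tgq xxvga gwggn emw gxv taye gydr bfz uqil
Hunk 6: at line 2 remove [xmlv] add [xvyec,vls,oivv] -> 14 lines: deoxz tmdm xvyec vls oivv tgq xxvga gwggn emw gxv taye gydr bfz uqil
Hunk 7: at line 4 remove [oivv,tgq] add [ugi,kano,uzqcr] -> 15 lines: deoxz tmdm xvyec vls ugi kano uzqcr xxvga gwggn emw gxv taye gydr bfz uqil
Final line count: 15

Answer: 15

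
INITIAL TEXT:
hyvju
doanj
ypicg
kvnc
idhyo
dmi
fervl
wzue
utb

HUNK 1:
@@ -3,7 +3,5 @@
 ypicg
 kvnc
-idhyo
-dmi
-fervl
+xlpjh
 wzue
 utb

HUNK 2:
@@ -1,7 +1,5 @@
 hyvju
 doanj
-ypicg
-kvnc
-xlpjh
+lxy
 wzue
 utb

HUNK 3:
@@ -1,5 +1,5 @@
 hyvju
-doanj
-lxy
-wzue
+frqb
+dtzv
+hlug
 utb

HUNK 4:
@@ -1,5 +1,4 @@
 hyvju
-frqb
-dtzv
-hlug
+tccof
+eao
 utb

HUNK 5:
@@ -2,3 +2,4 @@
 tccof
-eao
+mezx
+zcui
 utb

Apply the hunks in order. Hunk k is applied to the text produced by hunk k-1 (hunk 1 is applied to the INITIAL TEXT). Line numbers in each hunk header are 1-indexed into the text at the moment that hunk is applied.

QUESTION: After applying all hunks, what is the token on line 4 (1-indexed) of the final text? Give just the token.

Hunk 1: at line 3 remove [idhyo,dmi,fervl] add [xlpjh] -> 7 lines: hyvju doanj ypicg kvnc xlpjh wzue utb
Hunk 2: at line 1 remove [ypicg,kvnc,xlpjh] add [lxy] -> 5 lines: hyvju doanj lxy wzue utb
Hunk 3: at line 1 remove [doanj,lxy,wzue] add [frqb,dtzv,hlug] -> 5 lines: hyvju frqb dtzv hlug utb
Hunk 4: at line 1 remove [frqb,dtzv,hlug] add [tccof,eao] -> 4 lines: hyvju tccof eao utb
Hunk 5: at line 2 remove [eao] add [mezx,zcui] -> 5 lines: hyvju tccof mezx zcui utb
Final line 4: zcui

Answer: zcui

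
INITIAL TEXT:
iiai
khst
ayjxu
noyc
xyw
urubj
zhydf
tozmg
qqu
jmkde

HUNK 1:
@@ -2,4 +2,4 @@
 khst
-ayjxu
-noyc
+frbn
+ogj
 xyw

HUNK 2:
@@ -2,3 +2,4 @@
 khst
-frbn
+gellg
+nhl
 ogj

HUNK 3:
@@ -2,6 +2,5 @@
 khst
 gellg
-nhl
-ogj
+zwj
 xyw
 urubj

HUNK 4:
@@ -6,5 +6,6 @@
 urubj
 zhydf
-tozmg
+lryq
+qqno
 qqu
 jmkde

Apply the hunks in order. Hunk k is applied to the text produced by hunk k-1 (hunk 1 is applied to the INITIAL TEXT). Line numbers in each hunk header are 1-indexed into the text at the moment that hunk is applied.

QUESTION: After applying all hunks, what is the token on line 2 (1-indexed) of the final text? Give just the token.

Answer: khst

Derivation:
Hunk 1: at line 2 remove [ayjxu,noyc] add [frbn,ogj] -> 10 lines: iiai khst frbn ogj xyw urubj zhydf tozmg qqu jmkde
Hunk 2: at line 2 remove [frbn] add [gellg,nhl] -> 11 lines: iiai khst gellg nhl ogj xyw urubj zhydf tozmg qqu jmkde
Hunk 3: at line 2 remove [nhl,ogj] add [zwj] -> 10 lines: iiai khst gellg zwj xyw urubj zhydf tozmg qqu jmkde
Hunk 4: at line 6 remove [tozmg] add [lryq,qqno] -> 11 lines: iiai khst gellg zwj xyw urubj zhydf lryq qqno qqu jmkde
Final line 2: khst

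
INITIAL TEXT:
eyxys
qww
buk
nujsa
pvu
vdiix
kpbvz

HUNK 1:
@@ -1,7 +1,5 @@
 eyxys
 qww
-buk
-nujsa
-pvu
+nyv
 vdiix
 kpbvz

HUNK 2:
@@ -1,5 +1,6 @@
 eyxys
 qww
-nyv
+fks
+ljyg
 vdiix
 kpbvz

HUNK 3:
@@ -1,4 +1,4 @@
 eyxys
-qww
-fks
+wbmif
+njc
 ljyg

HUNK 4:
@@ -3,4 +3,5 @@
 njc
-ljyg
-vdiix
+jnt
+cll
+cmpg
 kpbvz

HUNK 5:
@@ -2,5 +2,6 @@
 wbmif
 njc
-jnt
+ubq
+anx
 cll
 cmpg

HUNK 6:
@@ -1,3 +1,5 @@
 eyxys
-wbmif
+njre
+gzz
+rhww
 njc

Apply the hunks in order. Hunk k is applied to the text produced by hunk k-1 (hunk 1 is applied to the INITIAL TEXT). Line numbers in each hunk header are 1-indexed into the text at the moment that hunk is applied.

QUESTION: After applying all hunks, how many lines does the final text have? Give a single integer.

Answer: 10

Derivation:
Hunk 1: at line 1 remove [buk,nujsa,pvu] add [nyv] -> 5 lines: eyxys qww nyv vdiix kpbvz
Hunk 2: at line 1 remove [nyv] add [fks,ljyg] -> 6 lines: eyxys qww fks ljyg vdiix kpbvz
Hunk 3: at line 1 remove [qww,fks] add [wbmif,njc] -> 6 lines: eyxys wbmif njc ljyg vdiix kpbvz
Hunk 4: at line 3 remove [ljyg,vdiix] add [jnt,cll,cmpg] -> 7 lines: eyxys wbmif njc jnt cll cmpg kpbvz
Hunk 5: at line 2 remove [jnt] add [ubq,anx] -> 8 lines: eyxys wbmif njc ubq anx cll cmpg kpbvz
Hunk 6: at line 1 remove [wbmif] add [njre,gzz,rhww] -> 10 lines: eyxys njre gzz rhww njc ubq anx cll cmpg kpbvz
Final line count: 10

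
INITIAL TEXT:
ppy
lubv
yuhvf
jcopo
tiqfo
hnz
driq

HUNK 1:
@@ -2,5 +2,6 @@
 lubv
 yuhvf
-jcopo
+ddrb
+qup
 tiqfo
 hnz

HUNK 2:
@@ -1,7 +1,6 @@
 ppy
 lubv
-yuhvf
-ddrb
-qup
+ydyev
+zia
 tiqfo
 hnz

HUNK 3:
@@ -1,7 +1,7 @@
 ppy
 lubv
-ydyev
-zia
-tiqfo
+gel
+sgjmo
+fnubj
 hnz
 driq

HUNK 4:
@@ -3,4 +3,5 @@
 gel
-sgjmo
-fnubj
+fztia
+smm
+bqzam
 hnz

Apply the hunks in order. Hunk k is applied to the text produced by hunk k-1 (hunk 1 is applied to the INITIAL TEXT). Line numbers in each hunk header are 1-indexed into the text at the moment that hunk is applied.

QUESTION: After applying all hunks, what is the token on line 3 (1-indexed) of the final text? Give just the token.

Answer: gel

Derivation:
Hunk 1: at line 2 remove [jcopo] add [ddrb,qup] -> 8 lines: ppy lubv yuhvf ddrb qup tiqfo hnz driq
Hunk 2: at line 1 remove [yuhvf,ddrb,qup] add [ydyev,zia] -> 7 lines: ppy lubv ydyev zia tiqfo hnz driq
Hunk 3: at line 1 remove [ydyev,zia,tiqfo] add [gel,sgjmo,fnubj] -> 7 lines: ppy lubv gel sgjmo fnubj hnz driq
Hunk 4: at line 3 remove [sgjmo,fnubj] add [fztia,smm,bqzam] -> 8 lines: ppy lubv gel fztia smm bqzam hnz driq
Final line 3: gel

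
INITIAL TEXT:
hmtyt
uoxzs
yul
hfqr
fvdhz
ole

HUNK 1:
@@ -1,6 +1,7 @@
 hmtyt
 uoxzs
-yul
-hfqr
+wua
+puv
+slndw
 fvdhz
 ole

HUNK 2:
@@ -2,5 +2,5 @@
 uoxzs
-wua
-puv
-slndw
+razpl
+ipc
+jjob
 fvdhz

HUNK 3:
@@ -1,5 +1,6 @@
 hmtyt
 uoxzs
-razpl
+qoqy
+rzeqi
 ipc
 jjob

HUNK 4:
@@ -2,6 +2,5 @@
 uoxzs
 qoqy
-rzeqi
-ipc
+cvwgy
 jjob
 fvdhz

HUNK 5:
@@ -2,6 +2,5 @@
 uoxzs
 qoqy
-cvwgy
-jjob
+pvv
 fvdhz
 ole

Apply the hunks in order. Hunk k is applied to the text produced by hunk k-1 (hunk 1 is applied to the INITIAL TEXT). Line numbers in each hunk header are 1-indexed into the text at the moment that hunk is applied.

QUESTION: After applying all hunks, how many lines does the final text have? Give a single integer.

Hunk 1: at line 1 remove [yul,hfqr] add [wua,puv,slndw] -> 7 lines: hmtyt uoxzs wua puv slndw fvdhz ole
Hunk 2: at line 2 remove [wua,puv,slndw] add [razpl,ipc,jjob] -> 7 lines: hmtyt uoxzs razpl ipc jjob fvdhz ole
Hunk 3: at line 1 remove [razpl] add [qoqy,rzeqi] -> 8 lines: hmtyt uoxzs qoqy rzeqi ipc jjob fvdhz ole
Hunk 4: at line 2 remove [rzeqi,ipc] add [cvwgy] -> 7 lines: hmtyt uoxzs qoqy cvwgy jjob fvdhz ole
Hunk 5: at line 2 remove [cvwgy,jjob] add [pvv] -> 6 lines: hmtyt uoxzs qoqy pvv fvdhz ole
Final line count: 6

Answer: 6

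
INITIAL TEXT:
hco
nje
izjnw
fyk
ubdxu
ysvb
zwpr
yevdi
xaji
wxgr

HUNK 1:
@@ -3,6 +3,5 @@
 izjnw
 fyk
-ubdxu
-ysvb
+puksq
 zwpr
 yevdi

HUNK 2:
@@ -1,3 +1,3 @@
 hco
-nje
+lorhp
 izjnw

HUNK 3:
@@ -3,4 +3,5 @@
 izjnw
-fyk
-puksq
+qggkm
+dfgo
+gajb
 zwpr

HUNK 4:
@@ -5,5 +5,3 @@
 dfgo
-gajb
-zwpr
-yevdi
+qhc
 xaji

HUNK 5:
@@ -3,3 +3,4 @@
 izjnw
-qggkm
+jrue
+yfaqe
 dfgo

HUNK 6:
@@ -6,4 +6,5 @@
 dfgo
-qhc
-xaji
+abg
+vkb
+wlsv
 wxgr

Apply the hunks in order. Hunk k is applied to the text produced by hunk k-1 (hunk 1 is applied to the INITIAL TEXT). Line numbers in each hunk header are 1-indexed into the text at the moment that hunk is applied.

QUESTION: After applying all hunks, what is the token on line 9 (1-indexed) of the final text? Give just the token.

Answer: wlsv

Derivation:
Hunk 1: at line 3 remove [ubdxu,ysvb] add [puksq] -> 9 lines: hco nje izjnw fyk puksq zwpr yevdi xaji wxgr
Hunk 2: at line 1 remove [nje] add [lorhp] -> 9 lines: hco lorhp izjnw fyk puksq zwpr yevdi xaji wxgr
Hunk 3: at line 3 remove [fyk,puksq] add [qggkm,dfgo,gajb] -> 10 lines: hco lorhp izjnw qggkm dfgo gajb zwpr yevdi xaji wxgr
Hunk 4: at line 5 remove [gajb,zwpr,yevdi] add [qhc] -> 8 lines: hco lorhp izjnw qggkm dfgo qhc xaji wxgr
Hunk 5: at line 3 remove [qggkm] add [jrue,yfaqe] -> 9 lines: hco lorhp izjnw jrue yfaqe dfgo qhc xaji wxgr
Hunk 6: at line 6 remove [qhc,xaji] add [abg,vkb,wlsv] -> 10 lines: hco lorhp izjnw jrue yfaqe dfgo abg vkb wlsv wxgr
Final line 9: wlsv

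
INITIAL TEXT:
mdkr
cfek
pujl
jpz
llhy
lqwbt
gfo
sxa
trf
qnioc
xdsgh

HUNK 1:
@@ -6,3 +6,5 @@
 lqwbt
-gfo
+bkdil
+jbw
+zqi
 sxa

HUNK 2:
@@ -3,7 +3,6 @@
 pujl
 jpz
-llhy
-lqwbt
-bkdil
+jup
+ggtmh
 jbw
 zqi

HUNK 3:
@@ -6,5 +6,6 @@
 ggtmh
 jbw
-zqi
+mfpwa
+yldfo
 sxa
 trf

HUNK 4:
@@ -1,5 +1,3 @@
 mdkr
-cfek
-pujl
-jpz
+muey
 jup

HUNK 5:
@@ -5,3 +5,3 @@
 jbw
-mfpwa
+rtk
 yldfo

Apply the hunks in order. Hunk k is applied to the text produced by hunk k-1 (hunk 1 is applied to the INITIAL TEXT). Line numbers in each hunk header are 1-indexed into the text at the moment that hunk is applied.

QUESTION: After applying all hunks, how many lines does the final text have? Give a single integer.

Hunk 1: at line 6 remove [gfo] add [bkdil,jbw,zqi] -> 13 lines: mdkr cfek pujl jpz llhy lqwbt bkdil jbw zqi sxa trf qnioc xdsgh
Hunk 2: at line 3 remove [llhy,lqwbt,bkdil] add [jup,ggtmh] -> 12 lines: mdkr cfek pujl jpz jup ggtmh jbw zqi sxa trf qnioc xdsgh
Hunk 3: at line 6 remove [zqi] add [mfpwa,yldfo] -> 13 lines: mdkr cfek pujl jpz jup ggtmh jbw mfpwa yldfo sxa trf qnioc xdsgh
Hunk 4: at line 1 remove [cfek,pujl,jpz] add [muey] -> 11 lines: mdkr muey jup ggtmh jbw mfpwa yldfo sxa trf qnioc xdsgh
Hunk 5: at line 5 remove [mfpwa] add [rtk] -> 11 lines: mdkr muey jup ggtmh jbw rtk yldfo sxa trf qnioc xdsgh
Final line count: 11

Answer: 11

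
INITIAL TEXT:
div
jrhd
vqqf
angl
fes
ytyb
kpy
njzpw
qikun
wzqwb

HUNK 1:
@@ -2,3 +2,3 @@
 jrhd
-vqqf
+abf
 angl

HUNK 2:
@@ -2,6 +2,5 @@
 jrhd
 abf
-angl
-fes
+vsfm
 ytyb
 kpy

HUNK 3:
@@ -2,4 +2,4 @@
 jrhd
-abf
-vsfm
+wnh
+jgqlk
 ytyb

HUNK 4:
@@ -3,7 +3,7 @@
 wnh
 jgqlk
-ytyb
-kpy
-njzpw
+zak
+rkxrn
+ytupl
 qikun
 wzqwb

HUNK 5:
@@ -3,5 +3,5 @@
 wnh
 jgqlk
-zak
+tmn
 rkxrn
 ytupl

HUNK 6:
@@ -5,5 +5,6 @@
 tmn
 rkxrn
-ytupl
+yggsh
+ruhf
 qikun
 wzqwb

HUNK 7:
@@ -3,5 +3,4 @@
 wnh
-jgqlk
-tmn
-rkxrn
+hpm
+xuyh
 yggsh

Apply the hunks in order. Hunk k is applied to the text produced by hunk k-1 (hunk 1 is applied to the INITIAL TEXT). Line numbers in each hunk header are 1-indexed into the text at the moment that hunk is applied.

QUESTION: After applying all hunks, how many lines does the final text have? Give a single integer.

Answer: 9

Derivation:
Hunk 1: at line 2 remove [vqqf] add [abf] -> 10 lines: div jrhd abf angl fes ytyb kpy njzpw qikun wzqwb
Hunk 2: at line 2 remove [angl,fes] add [vsfm] -> 9 lines: div jrhd abf vsfm ytyb kpy njzpw qikun wzqwb
Hunk 3: at line 2 remove [abf,vsfm] add [wnh,jgqlk] -> 9 lines: div jrhd wnh jgqlk ytyb kpy njzpw qikun wzqwb
Hunk 4: at line 3 remove [ytyb,kpy,njzpw] add [zak,rkxrn,ytupl] -> 9 lines: div jrhd wnh jgqlk zak rkxrn ytupl qikun wzqwb
Hunk 5: at line 3 remove [zak] add [tmn] -> 9 lines: div jrhd wnh jgqlk tmn rkxrn ytupl qikun wzqwb
Hunk 6: at line 5 remove [ytupl] add [yggsh,ruhf] -> 10 lines: div jrhd wnh jgqlk tmn rkxrn yggsh ruhf qikun wzqwb
Hunk 7: at line 3 remove [jgqlk,tmn,rkxrn] add [hpm,xuyh] -> 9 lines: div jrhd wnh hpm xuyh yggsh ruhf qikun wzqwb
Final line count: 9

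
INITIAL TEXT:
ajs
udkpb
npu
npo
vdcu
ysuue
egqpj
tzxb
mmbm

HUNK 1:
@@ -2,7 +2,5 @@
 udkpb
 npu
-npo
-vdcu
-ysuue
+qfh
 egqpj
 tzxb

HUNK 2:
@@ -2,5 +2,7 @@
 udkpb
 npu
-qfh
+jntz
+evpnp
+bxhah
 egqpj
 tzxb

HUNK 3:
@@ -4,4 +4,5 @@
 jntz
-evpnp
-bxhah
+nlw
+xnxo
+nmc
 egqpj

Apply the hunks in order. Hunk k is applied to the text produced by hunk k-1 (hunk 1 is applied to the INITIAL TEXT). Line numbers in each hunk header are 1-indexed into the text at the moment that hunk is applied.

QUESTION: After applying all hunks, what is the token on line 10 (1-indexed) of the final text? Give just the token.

Hunk 1: at line 2 remove [npo,vdcu,ysuue] add [qfh] -> 7 lines: ajs udkpb npu qfh egqpj tzxb mmbm
Hunk 2: at line 2 remove [qfh] add [jntz,evpnp,bxhah] -> 9 lines: ajs udkpb npu jntz evpnp bxhah egqpj tzxb mmbm
Hunk 3: at line 4 remove [evpnp,bxhah] add [nlw,xnxo,nmc] -> 10 lines: ajs udkpb npu jntz nlw xnxo nmc egqpj tzxb mmbm
Final line 10: mmbm

Answer: mmbm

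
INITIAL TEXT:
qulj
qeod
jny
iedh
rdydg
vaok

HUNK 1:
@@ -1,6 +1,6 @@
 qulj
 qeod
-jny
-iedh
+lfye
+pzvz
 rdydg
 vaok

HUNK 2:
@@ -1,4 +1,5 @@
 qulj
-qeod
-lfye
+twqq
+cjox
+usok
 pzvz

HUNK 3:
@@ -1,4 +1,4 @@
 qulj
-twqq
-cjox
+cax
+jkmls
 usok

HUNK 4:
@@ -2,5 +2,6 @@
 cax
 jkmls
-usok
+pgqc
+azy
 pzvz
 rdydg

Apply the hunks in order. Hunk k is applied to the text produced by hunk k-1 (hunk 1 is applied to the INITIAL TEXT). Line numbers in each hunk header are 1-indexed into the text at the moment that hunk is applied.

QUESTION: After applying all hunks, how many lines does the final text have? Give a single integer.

Hunk 1: at line 1 remove [jny,iedh] add [lfye,pzvz] -> 6 lines: qulj qeod lfye pzvz rdydg vaok
Hunk 2: at line 1 remove [qeod,lfye] add [twqq,cjox,usok] -> 7 lines: qulj twqq cjox usok pzvz rdydg vaok
Hunk 3: at line 1 remove [twqq,cjox] add [cax,jkmls] -> 7 lines: qulj cax jkmls usok pzvz rdydg vaok
Hunk 4: at line 2 remove [usok] add [pgqc,azy] -> 8 lines: qulj cax jkmls pgqc azy pzvz rdydg vaok
Final line count: 8

Answer: 8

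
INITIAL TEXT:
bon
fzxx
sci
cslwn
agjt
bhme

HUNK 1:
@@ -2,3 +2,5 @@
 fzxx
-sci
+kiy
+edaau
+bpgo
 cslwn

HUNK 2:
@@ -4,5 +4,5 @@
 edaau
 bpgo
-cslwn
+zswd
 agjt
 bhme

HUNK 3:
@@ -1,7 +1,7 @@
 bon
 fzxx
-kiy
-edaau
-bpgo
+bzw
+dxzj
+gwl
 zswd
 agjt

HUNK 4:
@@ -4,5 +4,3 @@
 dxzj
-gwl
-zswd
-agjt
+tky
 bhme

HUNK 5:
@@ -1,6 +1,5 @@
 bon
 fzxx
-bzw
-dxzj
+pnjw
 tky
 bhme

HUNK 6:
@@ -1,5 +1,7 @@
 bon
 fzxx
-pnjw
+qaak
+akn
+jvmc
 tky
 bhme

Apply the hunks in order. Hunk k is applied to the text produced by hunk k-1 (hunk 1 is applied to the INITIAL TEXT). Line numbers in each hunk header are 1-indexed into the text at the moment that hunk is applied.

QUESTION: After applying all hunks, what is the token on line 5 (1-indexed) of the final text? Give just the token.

Hunk 1: at line 2 remove [sci] add [kiy,edaau,bpgo] -> 8 lines: bon fzxx kiy edaau bpgo cslwn agjt bhme
Hunk 2: at line 4 remove [cslwn] add [zswd] -> 8 lines: bon fzxx kiy edaau bpgo zswd agjt bhme
Hunk 3: at line 1 remove [kiy,edaau,bpgo] add [bzw,dxzj,gwl] -> 8 lines: bon fzxx bzw dxzj gwl zswd agjt bhme
Hunk 4: at line 4 remove [gwl,zswd,agjt] add [tky] -> 6 lines: bon fzxx bzw dxzj tky bhme
Hunk 5: at line 1 remove [bzw,dxzj] add [pnjw] -> 5 lines: bon fzxx pnjw tky bhme
Hunk 6: at line 1 remove [pnjw] add [qaak,akn,jvmc] -> 7 lines: bon fzxx qaak akn jvmc tky bhme
Final line 5: jvmc

Answer: jvmc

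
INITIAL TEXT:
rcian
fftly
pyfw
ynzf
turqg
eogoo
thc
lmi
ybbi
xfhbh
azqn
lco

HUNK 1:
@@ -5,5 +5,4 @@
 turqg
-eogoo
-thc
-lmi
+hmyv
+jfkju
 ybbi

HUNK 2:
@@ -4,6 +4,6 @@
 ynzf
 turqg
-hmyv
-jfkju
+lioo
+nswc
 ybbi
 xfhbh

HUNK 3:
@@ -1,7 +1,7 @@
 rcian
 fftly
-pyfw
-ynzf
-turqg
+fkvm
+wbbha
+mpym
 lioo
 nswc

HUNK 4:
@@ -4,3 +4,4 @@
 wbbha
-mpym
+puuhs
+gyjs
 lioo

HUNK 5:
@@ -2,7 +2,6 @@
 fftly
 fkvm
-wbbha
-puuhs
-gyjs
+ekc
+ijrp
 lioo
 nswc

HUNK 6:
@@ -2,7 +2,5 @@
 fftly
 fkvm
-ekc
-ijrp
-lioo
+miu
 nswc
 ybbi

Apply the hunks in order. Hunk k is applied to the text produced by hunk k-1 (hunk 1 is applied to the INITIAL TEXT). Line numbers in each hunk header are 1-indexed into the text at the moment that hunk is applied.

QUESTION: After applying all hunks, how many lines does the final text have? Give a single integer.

Answer: 9

Derivation:
Hunk 1: at line 5 remove [eogoo,thc,lmi] add [hmyv,jfkju] -> 11 lines: rcian fftly pyfw ynzf turqg hmyv jfkju ybbi xfhbh azqn lco
Hunk 2: at line 4 remove [hmyv,jfkju] add [lioo,nswc] -> 11 lines: rcian fftly pyfw ynzf turqg lioo nswc ybbi xfhbh azqn lco
Hunk 3: at line 1 remove [pyfw,ynzf,turqg] add [fkvm,wbbha,mpym] -> 11 lines: rcian fftly fkvm wbbha mpym lioo nswc ybbi xfhbh azqn lco
Hunk 4: at line 4 remove [mpym] add [puuhs,gyjs] -> 12 lines: rcian fftly fkvm wbbha puuhs gyjs lioo nswc ybbi xfhbh azqn lco
Hunk 5: at line 2 remove [wbbha,puuhs,gyjs] add [ekc,ijrp] -> 11 lines: rcian fftly fkvm ekc ijrp lioo nswc ybbi xfhbh azqn lco
Hunk 6: at line 2 remove [ekc,ijrp,lioo] add [miu] -> 9 lines: rcian fftly fkvm miu nswc ybbi xfhbh azqn lco
Final line count: 9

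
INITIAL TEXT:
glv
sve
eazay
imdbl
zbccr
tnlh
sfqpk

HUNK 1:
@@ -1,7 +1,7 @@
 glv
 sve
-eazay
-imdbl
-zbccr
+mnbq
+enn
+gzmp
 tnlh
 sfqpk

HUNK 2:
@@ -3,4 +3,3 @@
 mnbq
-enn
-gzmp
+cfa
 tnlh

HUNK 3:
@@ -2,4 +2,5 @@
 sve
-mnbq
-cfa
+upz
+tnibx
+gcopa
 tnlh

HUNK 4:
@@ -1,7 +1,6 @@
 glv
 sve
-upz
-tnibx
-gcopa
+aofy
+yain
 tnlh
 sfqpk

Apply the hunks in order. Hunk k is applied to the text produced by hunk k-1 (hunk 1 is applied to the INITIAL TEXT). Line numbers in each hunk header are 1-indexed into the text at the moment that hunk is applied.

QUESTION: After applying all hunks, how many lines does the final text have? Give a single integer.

Answer: 6

Derivation:
Hunk 1: at line 1 remove [eazay,imdbl,zbccr] add [mnbq,enn,gzmp] -> 7 lines: glv sve mnbq enn gzmp tnlh sfqpk
Hunk 2: at line 3 remove [enn,gzmp] add [cfa] -> 6 lines: glv sve mnbq cfa tnlh sfqpk
Hunk 3: at line 2 remove [mnbq,cfa] add [upz,tnibx,gcopa] -> 7 lines: glv sve upz tnibx gcopa tnlh sfqpk
Hunk 4: at line 1 remove [upz,tnibx,gcopa] add [aofy,yain] -> 6 lines: glv sve aofy yain tnlh sfqpk
Final line count: 6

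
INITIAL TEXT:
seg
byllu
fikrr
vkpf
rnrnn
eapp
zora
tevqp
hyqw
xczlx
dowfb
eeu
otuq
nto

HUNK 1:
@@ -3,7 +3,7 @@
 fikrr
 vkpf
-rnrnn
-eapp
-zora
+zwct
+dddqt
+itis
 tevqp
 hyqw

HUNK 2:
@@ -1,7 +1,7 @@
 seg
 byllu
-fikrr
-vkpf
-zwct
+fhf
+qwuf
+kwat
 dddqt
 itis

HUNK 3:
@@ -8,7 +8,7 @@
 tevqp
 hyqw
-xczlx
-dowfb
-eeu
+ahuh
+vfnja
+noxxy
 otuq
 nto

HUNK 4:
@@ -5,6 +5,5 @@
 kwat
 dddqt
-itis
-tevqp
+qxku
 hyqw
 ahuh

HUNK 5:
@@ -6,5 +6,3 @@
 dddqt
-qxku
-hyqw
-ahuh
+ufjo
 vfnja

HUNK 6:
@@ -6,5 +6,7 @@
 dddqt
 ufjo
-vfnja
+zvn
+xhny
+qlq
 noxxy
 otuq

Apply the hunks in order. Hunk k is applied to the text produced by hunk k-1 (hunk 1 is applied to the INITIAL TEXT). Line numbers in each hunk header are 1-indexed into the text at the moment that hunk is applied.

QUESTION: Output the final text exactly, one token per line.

Answer: seg
byllu
fhf
qwuf
kwat
dddqt
ufjo
zvn
xhny
qlq
noxxy
otuq
nto

Derivation:
Hunk 1: at line 3 remove [rnrnn,eapp,zora] add [zwct,dddqt,itis] -> 14 lines: seg byllu fikrr vkpf zwct dddqt itis tevqp hyqw xczlx dowfb eeu otuq nto
Hunk 2: at line 1 remove [fikrr,vkpf,zwct] add [fhf,qwuf,kwat] -> 14 lines: seg byllu fhf qwuf kwat dddqt itis tevqp hyqw xczlx dowfb eeu otuq nto
Hunk 3: at line 8 remove [xczlx,dowfb,eeu] add [ahuh,vfnja,noxxy] -> 14 lines: seg byllu fhf qwuf kwat dddqt itis tevqp hyqw ahuh vfnja noxxy otuq nto
Hunk 4: at line 5 remove [itis,tevqp] add [qxku] -> 13 lines: seg byllu fhf qwuf kwat dddqt qxku hyqw ahuh vfnja noxxy otuq nto
Hunk 5: at line 6 remove [qxku,hyqw,ahuh] add [ufjo] -> 11 lines: seg byllu fhf qwuf kwat dddqt ufjo vfnja noxxy otuq nto
Hunk 6: at line 6 remove [vfnja] add [zvn,xhny,qlq] -> 13 lines: seg byllu fhf qwuf kwat dddqt ufjo zvn xhny qlq noxxy otuq nto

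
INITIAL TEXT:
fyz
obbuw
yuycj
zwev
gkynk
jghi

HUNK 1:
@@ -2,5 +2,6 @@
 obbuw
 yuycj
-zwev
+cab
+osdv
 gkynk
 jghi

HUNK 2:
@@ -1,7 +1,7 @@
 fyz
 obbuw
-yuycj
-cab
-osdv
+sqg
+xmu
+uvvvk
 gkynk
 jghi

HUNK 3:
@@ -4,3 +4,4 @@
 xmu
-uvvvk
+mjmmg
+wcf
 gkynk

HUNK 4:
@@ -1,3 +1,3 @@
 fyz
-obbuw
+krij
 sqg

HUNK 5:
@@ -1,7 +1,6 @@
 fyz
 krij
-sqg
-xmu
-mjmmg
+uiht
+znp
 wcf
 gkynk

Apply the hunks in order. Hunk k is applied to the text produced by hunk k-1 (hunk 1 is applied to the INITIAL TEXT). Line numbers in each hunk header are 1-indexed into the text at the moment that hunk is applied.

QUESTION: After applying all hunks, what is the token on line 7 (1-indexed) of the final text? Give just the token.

Hunk 1: at line 2 remove [zwev] add [cab,osdv] -> 7 lines: fyz obbuw yuycj cab osdv gkynk jghi
Hunk 2: at line 1 remove [yuycj,cab,osdv] add [sqg,xmu,uvvvk] -> 7 lines: fyz obbuw sqg xmu uvvvk gkynk jghi
Hunk 3: at line 4 remove [uvvvk] add [mjmmg,wcf] -> 8 lines: fyz obbuw sqg xmu mjmmg wcf gkynk jghi
Hunk 4: at line 1 remove [obbuw] add [krij] -> 8 lines: fyz krij sqg xmu mjmmg wcf gkynk jghi
Hunk 5: at line 1 remove [sqg,xmu,mjmmg] add [uiht,znp] -> 7 lines: fyz krij uiht znp wcf gkynk jghi
Final line 7: jghi

Answer: jghi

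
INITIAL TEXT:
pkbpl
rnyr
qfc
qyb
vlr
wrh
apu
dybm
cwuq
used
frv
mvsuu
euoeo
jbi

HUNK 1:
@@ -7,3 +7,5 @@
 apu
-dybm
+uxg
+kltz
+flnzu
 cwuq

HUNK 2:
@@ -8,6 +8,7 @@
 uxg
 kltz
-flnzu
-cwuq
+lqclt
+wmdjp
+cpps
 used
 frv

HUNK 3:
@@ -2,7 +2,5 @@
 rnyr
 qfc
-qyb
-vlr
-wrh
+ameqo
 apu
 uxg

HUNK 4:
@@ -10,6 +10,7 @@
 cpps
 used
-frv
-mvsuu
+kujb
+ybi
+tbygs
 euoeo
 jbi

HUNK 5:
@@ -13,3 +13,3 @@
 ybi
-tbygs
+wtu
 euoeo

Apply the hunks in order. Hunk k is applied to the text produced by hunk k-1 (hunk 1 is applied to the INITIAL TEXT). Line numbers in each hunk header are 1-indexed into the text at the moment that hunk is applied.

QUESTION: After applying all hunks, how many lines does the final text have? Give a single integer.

Answer: 16

Derivation:
Hunk 1: at line 7 remove [dybm] add [uxg,kltz,flnzu] -> 16 lines: pkbpl rnyr qfc qyb vlr wrh apu uxg kltz flnzu cwuq used frv mvsuu euoeo jbi
Hunk 2: at line 8 remove [flnzu,cwuq] add [lqclt,wmdjp,cpps] -> 17 lines: pkbpl rnyr qfc qyb vlr wrh apu uxg kltz lqclt wmdjp cpps used frv mvsuu euoeo jbi
Hunk 3: at line 2 remove [qyb,vlr,wrh] add [ameqo] -> 15 lines: pkbpl rnyr qfc ameqo apu uxg kltz lqclt wmdjp cpps used frv mvsuu euoeo jbi
Hunk 4: at line 10 remove [frv,mvsuu] add [kujb,ybi,tbygs] -> 16 lines: pkbpl rnyr qfc ameqo apu uxg kltz lqclt wmdjp cpps used kujb ybi tbygs euoeo jbi
Hunk 5: at line 13 remove [tbygs] add [wtu] -> 16 lines: pkbpl rnyr qfc ameqo apu uxg kltz lqclt wmdjp cpps used kujb ybi wtu euoeo jbi
Final line count: 16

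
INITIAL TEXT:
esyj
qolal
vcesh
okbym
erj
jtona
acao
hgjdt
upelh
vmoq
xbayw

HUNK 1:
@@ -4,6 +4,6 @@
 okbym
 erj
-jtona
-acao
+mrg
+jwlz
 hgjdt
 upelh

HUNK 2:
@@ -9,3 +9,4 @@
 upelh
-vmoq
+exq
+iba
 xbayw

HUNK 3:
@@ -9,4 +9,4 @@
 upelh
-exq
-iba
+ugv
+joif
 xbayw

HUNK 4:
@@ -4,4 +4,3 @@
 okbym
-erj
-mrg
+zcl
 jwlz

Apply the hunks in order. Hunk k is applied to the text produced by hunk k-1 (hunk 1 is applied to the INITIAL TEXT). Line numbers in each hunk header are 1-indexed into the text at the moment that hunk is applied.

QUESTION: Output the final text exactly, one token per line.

Hunk 1: at line 4 remove [jtona,acao] add [mrg,jwlz] -> 11 lines: esyj qolal vcesh okbym erj mrg jwlz hgjdt upelh vmoq xbayw
Hunk 2: at line 9 remove [vmoq] add [exq,iba] -> 12 lines: esyj qolal vcesh okbym erj mrg jwlz hgjdt upelh exq iba xbayw
Hunk 3: at line 9 remove [exq,iba] add [ugv,joif] -> 12 lines: esyj qolal vcesh okbym erj mrg jwlz hgjdt upelh ugv joif xbayw
Hunk 4: at line 4 remove [erj,mrg] add [zcl] -> 11 lines: esyj qolal vcesh okbym zcl jwlz hgjdt upelh ugv joif xbayw

Answer: esyj
qolal
vcesh
okbym
zcl
jwlz
hgjdt
upelh
ugv
joif
xbayw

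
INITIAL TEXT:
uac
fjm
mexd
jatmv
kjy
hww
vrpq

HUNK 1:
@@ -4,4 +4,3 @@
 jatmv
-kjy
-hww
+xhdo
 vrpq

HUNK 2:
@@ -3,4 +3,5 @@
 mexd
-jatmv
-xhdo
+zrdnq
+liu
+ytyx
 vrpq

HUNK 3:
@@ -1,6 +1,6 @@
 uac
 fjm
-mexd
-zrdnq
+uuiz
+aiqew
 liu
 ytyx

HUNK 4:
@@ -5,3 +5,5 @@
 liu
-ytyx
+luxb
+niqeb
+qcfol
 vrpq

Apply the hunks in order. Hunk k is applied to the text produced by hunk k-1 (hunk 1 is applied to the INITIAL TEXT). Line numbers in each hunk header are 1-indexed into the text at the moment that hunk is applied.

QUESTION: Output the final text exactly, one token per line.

Hunk 1: at line 4 remove [kjy,hww] add [xhdo] -> 6 lines: uac fjm mexd jatmv xhdo vrpq
Hunk 2: at line 3 remove [jatmv,xhdo] add [zrdnq,liu,ytyx] -> 7 lines: uac fjm mexd zrdnq liu ytyx vrpq
Hunk 3: at line 1 remove [mexd,zrdnq] add [uuiz,aiqew] -> 7 lines: uac fjm uuiz aiqew liu ytyx vrpq
Hunk 4: at line 5 remove [ytyx] add [luxb,niqeb,qcfol] -> 9 lines: uac fjm uuiz aiqew liu luxb niqeb qcfol vrpq

Answer: uac
fjm
uuiz
aiqew
liu
luxb
niqeb
qcfol
vrpq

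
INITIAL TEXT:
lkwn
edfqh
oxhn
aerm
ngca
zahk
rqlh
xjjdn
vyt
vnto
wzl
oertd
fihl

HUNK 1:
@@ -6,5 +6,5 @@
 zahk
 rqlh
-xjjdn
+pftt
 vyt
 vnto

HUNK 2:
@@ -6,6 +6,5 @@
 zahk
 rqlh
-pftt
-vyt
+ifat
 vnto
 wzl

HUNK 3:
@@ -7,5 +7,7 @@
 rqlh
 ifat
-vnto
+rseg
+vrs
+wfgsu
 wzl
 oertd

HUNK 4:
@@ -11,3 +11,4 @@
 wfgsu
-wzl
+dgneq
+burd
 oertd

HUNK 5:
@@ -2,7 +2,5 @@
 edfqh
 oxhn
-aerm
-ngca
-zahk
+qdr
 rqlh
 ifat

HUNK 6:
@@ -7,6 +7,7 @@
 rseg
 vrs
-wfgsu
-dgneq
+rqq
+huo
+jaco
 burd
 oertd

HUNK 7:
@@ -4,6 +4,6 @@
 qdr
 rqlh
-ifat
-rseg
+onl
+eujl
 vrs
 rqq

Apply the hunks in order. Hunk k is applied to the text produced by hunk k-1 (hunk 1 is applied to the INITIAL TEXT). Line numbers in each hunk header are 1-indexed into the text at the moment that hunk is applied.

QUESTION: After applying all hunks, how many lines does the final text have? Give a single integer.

Hunk 1: at line 6 remove [xjjdn] add [pftt] -> 13 lines: lkwn edfqh oxhn aerm ngca zahk rqlh pftt vyt vnto wzl oertd fihl
Hunk 2: at line 6 remove [pftt,vyt] add [ifat] -> 12 lines: lkwn edfqh oxhn aerm ngca zahk rqlh ifat vnto wzl oertd fihl
Hunk 3: at line 7 remove [vnto] add [rseg,vrs,wfgsu] -> 14 lines: lkwn edfqh oxhn aerm ngca zahk rqlh ifat rseg vrs wfgsu wzl oertd fihl
Hunk 4: at line 11 remove [wzl] add [dgneq,burd] -> 15 lines: lkwn edfqh oxhn aerm ngca zahk rqlh ifat rseg vrs wfgsu dgneq burd oertd fihl
Hunk 5: at line 2 remove [aerm,ngca,zahk] add [qdr] -> 13 lines: lkwn edfqh oxhn qdr rqlh ifat rseg vrs wfgsu dgneq burd oertd fihl
Hunk 6: at line 7 remove [wfgsu,dgneq] add [rqq,huo,jaco] -> 14 lines: lkwn edfqh oxhn qdr rqlh ifat rseg vrs rqq huo jaco burd oertd fihl
Hunk 7: at line 4 remove [ifat,rseg] add [onl,eujl] -> 14 lines: lkwn edfqh oxhn qdr rqlh onl eujl vrs rqq huo jaco burd oertd fihl
Final line count: 14

Answer: 14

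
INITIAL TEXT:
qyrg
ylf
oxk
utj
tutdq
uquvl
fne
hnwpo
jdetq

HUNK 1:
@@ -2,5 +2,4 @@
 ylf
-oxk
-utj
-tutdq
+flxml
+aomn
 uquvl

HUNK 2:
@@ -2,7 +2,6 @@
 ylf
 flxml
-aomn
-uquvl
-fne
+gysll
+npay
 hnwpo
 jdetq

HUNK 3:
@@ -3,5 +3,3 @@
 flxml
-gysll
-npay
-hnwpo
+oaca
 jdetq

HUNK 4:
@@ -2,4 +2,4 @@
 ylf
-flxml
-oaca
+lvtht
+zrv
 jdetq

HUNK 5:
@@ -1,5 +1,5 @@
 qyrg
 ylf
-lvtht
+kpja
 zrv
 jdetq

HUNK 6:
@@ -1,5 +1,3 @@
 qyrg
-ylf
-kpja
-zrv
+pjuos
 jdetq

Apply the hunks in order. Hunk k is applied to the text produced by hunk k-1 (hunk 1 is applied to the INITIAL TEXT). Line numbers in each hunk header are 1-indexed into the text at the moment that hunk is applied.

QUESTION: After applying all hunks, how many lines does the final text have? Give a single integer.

Hunk 1: at line 2 remove [oxk,utj,tutdq] add [flxml,aomn] -> 8 lines: qyrg ylf flxml aomn uquvl fne hnwpo jdetq
Hunk 2: at line 2 remove [aomn,uquvl,fne] add [gysll,npay] -> 7 lines: qyrg ylf flxml gysll npay hnwpo jdetq
Hunk 3: at line 3 remove [gysll,npay,hnwpo] add [oaca] -> 5 lines: qyrg ylf flxml oaca jdetq
Hunk 4: at line 2 remove [flxml,oaca] add [lvtht,zrv] -> 5 lines: qyrg ylf lvtht zrv jdetq
Hunk 5: at line 1 remove [lvtht] add [kpja] -> 5 lines: qyrg ylf kpja zrv jdetq
Hunk 6: at line 1 remove [ylf,kpja,zrv] add [pjuos] -> 3 lines: qyrg pjuos jdetq
Final line count: 3

Answer: 3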